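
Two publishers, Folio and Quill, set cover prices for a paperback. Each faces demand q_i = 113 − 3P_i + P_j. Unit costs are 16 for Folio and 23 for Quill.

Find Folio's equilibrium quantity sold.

50.4

Folio's profit: π = (P_{Folio} − 16)(113 − 3P_{Folio} + P_{Quill}).
∂π/∂P_{Folio} = 161 − 6P_{Folio} + P_{Quill} = 0 ⇒ P_{Folio} = 161/6 + (1/6)P_{Quill}.
Similarly P_{Quill} = 91/3 + (1/6)P_{Folio}.
Solving the two reaction functions simultaneously: (1 − (1/6)(1/6))P_{Folio} = 161/6 + (1/6)·(91/3), so (35/36)P_{Folio} = 287/9 and P_{Folio} = 32.8.
Then P_{Quill} = 91/3 + (1/6)·32.8 = 35.8.
q_{Folio} = 113 − 3·32.8 + 35.8 = 50.4.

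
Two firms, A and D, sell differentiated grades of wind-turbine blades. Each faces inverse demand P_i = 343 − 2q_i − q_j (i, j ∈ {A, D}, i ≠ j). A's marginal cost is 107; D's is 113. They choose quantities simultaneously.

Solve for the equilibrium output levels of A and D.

Firm A's profit: π = q_A(343 − 2q_A − q_D) − 107q_A.
∂π/∂q_A = 236 − 4q_A − q_D = 0 ⇒ q_A = 59 − 0.25q_D.
Similarly q_D = 57.5 − 0.25q_A.
Substituting the second reaction function into the first: q_A = 59 − 0.25(57.5 − 0.25q_A), which gives 0.9375q_A = 44.625 ⇒ q_A = 47.6.
Then q_D = 57.5 − 0.25·47.6 = 45.6.

47.6, 45.6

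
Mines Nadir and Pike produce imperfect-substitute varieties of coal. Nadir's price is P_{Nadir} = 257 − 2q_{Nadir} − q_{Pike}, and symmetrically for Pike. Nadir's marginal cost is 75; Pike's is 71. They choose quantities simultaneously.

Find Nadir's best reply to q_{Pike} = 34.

37

Mine Nadir's profit: π = q_{Nadir}(257 − 2q_{Nadir} − q_{Pike}) − 75q_{Nadir}.
∂π/∂q_{Nadir} = 182 − 4q_{Nadir} − q_{Pike} = 0 ⇒ q_{Nadir} = 45.5 − 0.25q_{Pike}.
At q_{Pike} = 34: q_{Nadir} = 45.5 − 0.25·34 = 37.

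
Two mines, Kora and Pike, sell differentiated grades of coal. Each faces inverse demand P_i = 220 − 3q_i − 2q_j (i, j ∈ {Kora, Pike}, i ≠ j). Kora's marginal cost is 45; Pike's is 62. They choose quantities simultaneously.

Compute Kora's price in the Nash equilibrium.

113.8125

Mine Kora's profit: π = q_{Kora}(220 − 3q_{Kora} − 2q_{Pike}) − 45q_{Kora}.
∂π/∂q_{Kora} = 175 − 6q_{Kora} − 2q_{Pike} = 0 ⇒ q_{Kora} = 175/6 − (1/3)q_{Pike}.
Similarly q_{Pike} = 79/3 − (1/3)q_{Kora}.
Substituting the second reaction function into the first: q_{Kora} = 175/6 − (1/3)(79/3 − (1/3)q_{Kora}), which gives (8/9)q_{Kora} = 367/18 ⇒ q_{Kora} = 22.9375.
Then q_{Pike} = 79/3 − (1/3)·22.9375 = 18.6875.
P_{Kora} = 220 − 3·22.9375 − 2·18.6875 = 113.8125.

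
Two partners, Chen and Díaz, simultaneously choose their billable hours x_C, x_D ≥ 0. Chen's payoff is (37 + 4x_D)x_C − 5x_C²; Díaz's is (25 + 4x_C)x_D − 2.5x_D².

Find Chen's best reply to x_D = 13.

8.9

Expanding Chen's payoff: 37x_C + 4x_Dx_C − 5x_C².
∂π/∂x_C = 37 + 4x_D − 10x_C = 0, so x_C = 3.7 + 0.4x_D.
At x_D = 13: x_C = 3.7 + 0.4·13 = 8.9.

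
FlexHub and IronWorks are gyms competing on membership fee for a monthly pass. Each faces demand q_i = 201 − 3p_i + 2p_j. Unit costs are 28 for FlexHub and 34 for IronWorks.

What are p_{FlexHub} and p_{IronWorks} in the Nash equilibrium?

FlexHub's profit: π = (p_{FlexHub} − 28)(201 − 3p_{FlexHub} + 2p_{IronWorks}).
∂π/∂p_{FlexHub} = 285 − 6p_{FlexHub} + 2p_{IronWorks} = 0 ⇒ p_{FlexHub} = 47.5 + (1/3)p_{IronWorks}.
Similarly p_{IronWorks} = 50.5 + (1/3)p_{FlexHub}.
Substituting the second reaction function into the first: p_{FlexHub} = 47.5 + (1/3)(50.5 + (1/3)p_{FlexHub}), which gives (8/9)p_{FlexHub} = 193/3 ⇒ p_{FlexHub} = 72.375.
Then p_{IronWorks} = 50.5 + (1/3)·72.375 = 74.625.

72.375, 74.625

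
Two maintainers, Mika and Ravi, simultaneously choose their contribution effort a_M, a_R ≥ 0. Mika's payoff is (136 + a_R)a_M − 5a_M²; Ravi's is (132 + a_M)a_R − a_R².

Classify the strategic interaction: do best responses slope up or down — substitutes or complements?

Expanding Mika's payoff: 136a_M + a_Ra_M − 5a_M².
∂π/∂a_M = 136 + a_R − 10a_M = 0, so a_M = 13.6 + 0.1a_R.
The best-response slope da_M/da_R = 0.1 > 0: the reaction function is upward-sloping, so the choices are strategic complements.

strategic complements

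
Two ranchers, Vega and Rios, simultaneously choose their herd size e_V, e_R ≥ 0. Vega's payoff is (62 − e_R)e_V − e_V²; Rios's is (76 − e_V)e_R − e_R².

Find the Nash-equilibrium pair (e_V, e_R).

Expanding Vega's payoff: 62e_V − e_Re_V − e_V².
∂π/∂e_V = 62 − e_R − 2e_V = 0, so e_V = 31 − 0.5e_R.
Likewise for Rios: e_R = 38 − 0.5e_V.
Substituting the second reaction function into the first: e_V = 31 − 0.5(38 − 0.5e_V), which gives 0.75e_V = 12 ⇒ e_V = 16.
Then e_R = 38 − 0.5·16 = 30.

16, 30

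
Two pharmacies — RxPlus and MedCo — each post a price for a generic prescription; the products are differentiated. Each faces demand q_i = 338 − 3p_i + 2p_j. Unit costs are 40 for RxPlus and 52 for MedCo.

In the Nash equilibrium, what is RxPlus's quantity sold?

RxPlus's profit: π = (p_{RxPlus} − 40)(338 − 3p_{RxPlus} + 2p_{MedCo}).
∂π/∂p_{RxPlus} = 458 − 6p_{RxPlus} + 2p_{MedCo} = 0 ⇒ p_{RxPlus} = 229/3 + (1/3)p_{MedCo}.
Similarly p_{MedCo} = 247/3 + (1/3)p_{RxPlus}.
Plugging p_{MedCo} into RxPlus's best response: p_{RxPlus} = 229/3 + (1/3)(247/3 + (1/3)p_{RxPlus}) ⇒ (8/9)p_{RxPlus} = 934/9, so p_{RxPlus} = 116.75.
Then p_{MedCo} = 247/3 + (1/3)·116.75 = 121.25.
q_{RxPlus} = 338 − 3·116.75 + 2·121.25 = 230.25.

230.25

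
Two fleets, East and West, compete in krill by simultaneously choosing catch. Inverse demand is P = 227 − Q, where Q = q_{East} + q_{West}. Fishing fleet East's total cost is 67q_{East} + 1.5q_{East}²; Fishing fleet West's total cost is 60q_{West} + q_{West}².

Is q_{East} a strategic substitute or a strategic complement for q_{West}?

Fishing fleet East's profit: π = q_{East}(227 − (q_{East} + q_{West})) − 67q_{East} − 1.5q_{East}².
∂π/∂q_{East} = 160 − 5q_{East} − q_{West} = 0, so q_{East} = 32 − 0.2q_{West}.
The best-response slope dq_{East}/dq_{West} = −0.2 < 0: the reaction function is downward-sloping, so the choices are strategic substitutes.

strategic substitutes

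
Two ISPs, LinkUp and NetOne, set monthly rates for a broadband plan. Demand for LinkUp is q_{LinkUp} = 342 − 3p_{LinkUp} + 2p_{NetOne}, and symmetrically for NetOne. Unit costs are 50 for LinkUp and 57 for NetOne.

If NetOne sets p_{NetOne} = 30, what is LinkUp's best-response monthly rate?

LinkUp's profit: π = (p_{LinkUp} − 50)(342 − 3p_{LinkUp} + 2p_{NetOne}).
∂π/∂p_{LinkUp} = 492 − 6p_{LinkUp} + 2p_{NetOne} = 0 ⇒ p_{LinkUp} = 82 + (1/3)p_{NetOne}.
At p_{NetOne} = 30: p_{LinkUp} = 82 + (1/3)·30 = 92.

92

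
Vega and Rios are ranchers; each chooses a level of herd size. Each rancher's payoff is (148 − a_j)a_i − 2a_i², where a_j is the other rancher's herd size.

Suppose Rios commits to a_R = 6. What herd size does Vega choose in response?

35.5

Vega's payoff is (148 − a_R)a_V − 2a_V².
∂π/∂a_V = 148 − a_R − 4a_V = 0, so a_V = 37 − 0.25a_R.
At a_R = 6: a_V = 37 − 0.25·6 = 35.5.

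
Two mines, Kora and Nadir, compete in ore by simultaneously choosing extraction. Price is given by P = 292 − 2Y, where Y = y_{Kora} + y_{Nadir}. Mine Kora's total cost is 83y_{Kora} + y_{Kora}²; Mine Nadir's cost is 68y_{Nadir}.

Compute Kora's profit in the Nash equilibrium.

Mine Kora's profit: π = y_{Kora}(292 − 2(y_{Kora} + y_{Nadir})) − 83y_{Kora} − y_{Kora}².
∂π/∂y_{Kora} = 209 − 6y_{Kora} − 2y_{Nadir} = 0, so y_{Kora} = 209/6 − (1/3)y_{Nadir}.
For Nadir: ∂π/∂y_{Nadir} = 224 − 4y_{Nadir} − 2y_{Kora} = 0 ⇒ y_{Nadir} = 56 − 0.5y_{Kora}.
Plugging y_{Nadir} into Kora's best response: y_{Kora} = 209/6 − (1/3)(56 − 0.5y_{Kora}) ⇒ (5/6)y_{Kora} = 97/6, so y_{Kora} = 19.4.
Then y_{Nadir} = 56 − 0.5·19.4 = 46.3.
Price P = 292 − 2·65.7 = 160.6.
Kora's profit: (160.6 − 83)·19.4 − (19.4)² = 1129.08.

1129.08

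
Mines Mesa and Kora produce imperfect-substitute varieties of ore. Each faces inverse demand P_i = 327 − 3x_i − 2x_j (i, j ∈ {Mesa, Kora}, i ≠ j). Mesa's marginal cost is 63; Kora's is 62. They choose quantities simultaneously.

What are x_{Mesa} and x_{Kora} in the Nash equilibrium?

32.9375, 33.1875

Mine Mesa's profit: π = x_{Mesa}(327 − 3x_{Mesa} − 2x_{Kora}) − 63x_{Mesa}.
∂π/∂x_{Mesa} = 264 − 6x_{Mesa} − 2x_{Kora} = 0 ⇒ x_{Mesa} = 44 − (1/3)x_{Kora}.
Similarly x_{Kora} = 265/6 − (1/3)x_{Mesa}.
Plugging x_{Kora} into Mesa's best response: x_{Mesa} = 44 − (1/3)(265/6 − (1/3)x_{Mesa}) ⇒ (8/9)x_{Mesa} = 527/18, so x_{Mesa} = 32.9375.
Then x_{Kora} = 265/6 − (1/3)·32.9375 = 33.1875.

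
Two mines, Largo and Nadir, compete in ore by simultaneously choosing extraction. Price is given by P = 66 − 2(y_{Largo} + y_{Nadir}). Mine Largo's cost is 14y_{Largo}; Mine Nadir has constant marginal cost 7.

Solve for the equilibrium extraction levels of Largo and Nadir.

Mine Largo's profit: π = y_{Largo}(66 − 2(y_{Largo} + y_{Nadir})) − 14y_{Largo}.
∂π/∂y_{Largo} = 52 − 4y_{Largo} − 2y_{Nadir} = 0, so y_{Largo} = 13 − 0.5y_{Nadir}.
By the same steps for Nadir: y_{Nadir} = 14.75 − 0.5y_{Largo}.
Plugging y_{Nadir} into Largo's best response: y_{Largo} = 13 − 0.5(14.75 − 0.5y_{Largo}) ⇒ 0.75y_{Largo} = 5.625, so y_{Largo} = 7.5.
Then y_{Nadir} = 14.75 − 0.5·7.5 = 11.

7.5, 11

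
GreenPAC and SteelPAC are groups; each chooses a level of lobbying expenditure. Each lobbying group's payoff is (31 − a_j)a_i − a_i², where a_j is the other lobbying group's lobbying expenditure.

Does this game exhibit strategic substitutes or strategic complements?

strategic substitutes

GreenPAC's payoff is (31 − a_S)a_G − a_G².
∂π/∂a_G = 31 − a_S − 2a_G = 0, so a_G = 15.5 − 0.5a_S.
The best-response slope da_G/da_S = −0.5 < 0: the reaction function is downward-sloping, so the choices are strategic substitutes.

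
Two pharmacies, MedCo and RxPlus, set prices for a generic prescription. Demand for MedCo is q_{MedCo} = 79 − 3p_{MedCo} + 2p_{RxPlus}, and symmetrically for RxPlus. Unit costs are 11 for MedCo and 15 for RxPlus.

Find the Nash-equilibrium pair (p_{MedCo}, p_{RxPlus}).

MedCo's profit: π = (p_{MedCo} − 11)(79 − 3p_{MedCo} + 2p_{RxPlus}).
∂π/∂p_{MedCo} = 112 − 6p_{MedCo} + 2p_{RxPlus} = 0 ⇒ p_{MedCo} = 56/3 + (1/3)p_{RxPlus}.
Similarly p_{RxPlus} = 62/3 + (1/3)p_{MedCo}.
Substituting the second reaction function into the first: p_{MedCo} = 56/3 + (1/3)(62/3 + (1/3)p_{MedCo}), which gives (8/9)p_{MedCo} = 230/9 ⇒ p_{MedCo} = 28.75.
Then p_{RxPlus} = 62/3 + (1/3)·28.75 = 30.25.

28.75, 30.25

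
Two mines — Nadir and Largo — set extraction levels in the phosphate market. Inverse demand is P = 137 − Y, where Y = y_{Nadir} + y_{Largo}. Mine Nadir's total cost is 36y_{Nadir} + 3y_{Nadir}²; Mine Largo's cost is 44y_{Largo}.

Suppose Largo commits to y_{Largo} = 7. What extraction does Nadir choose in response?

Mine Nadir's profit: π = y_{Nadir}(137 − (y_{Nadir} + y_{Largo})) − 36y_{Nadir} − 3y_{Nadir}².
∂π/∂y_{Nadir} = 101 − 8y_{Nadir} − y_{Largo} = 0, so y_{Nadir} = 12.625 − 0.125y_{Largo}.
At y_{Largo} = 7: y_{Nadir} = 12.625 − 0.125·7 = 11.75.

11.75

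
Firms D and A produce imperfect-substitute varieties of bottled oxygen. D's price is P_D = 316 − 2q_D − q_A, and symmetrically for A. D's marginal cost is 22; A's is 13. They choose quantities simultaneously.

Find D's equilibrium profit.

6774.48

Firm D's profit: π = q_D(316 − 2q_D − q_A) − 22q_D.
∂π/∂q_D = 294 − 4q_D − q_A = 0 ⇒ q_D = 73.5 − 0.25q_A.
Similarly q_A = 75.75 − 0.25q_D.
Substituting the second reaction function into the first: q_D = 73.5 − 0.25(75.75 − 0.25q_D), which gives 0.9375q_D = 54.5625 ⇒ q_D = 58.2.
Then q_A = 75.75 − 0.25·58.2 = 61.2.
P_D = 316 − 2·58.2 − 61.2 = 138.4.
Profit = (138.4 − 22)·58.2 = 6774.48.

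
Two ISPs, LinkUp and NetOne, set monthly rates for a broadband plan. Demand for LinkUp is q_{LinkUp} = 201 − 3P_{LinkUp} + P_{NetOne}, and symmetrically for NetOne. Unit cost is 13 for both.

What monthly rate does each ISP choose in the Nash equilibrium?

48

LinkUp's profit: π = (P_{LinkUp} − 13)(201 − 3P_{LinkUp} + P_{NetOne}).
∂π/∂P_{LinkUp} = 240 − 6P_{LinkUp} + P_{NetOne} = 0 ⇒ P_{LinkUp} = 40 + (1/6)P_{NetOne}.
Setting P_{LinkUp} = P_{NetOne} in the reaction function: P_{LinkUp} = 40 + (1/6)P_{LinkUp}, so P_{LinkUp} = 40 / (5/6) = 48.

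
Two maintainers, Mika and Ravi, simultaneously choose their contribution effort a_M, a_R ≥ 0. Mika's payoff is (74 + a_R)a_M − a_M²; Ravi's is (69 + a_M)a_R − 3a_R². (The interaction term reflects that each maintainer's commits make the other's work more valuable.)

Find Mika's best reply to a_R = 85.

79.5

Expanding Mika's payoff: 74a_M + a_Ra_M − a_M².
∂π/∂a_M = 74 + a_R − 2a_M = 0, so a_M = 37 + 0.5a_R.
At a_R = 85: a_M = 37 + 0.5·85 = 79.5.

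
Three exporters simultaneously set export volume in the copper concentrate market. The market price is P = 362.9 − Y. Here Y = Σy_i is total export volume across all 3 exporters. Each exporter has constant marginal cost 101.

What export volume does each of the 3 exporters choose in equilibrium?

A representative exporter's profit is π_i = y_i(362.9 − Y) − 101y_i, with Y = y_i + Σ_{j≠i} y_j.
First-order condition: 261.9 − 2y_i − Σ_{j≠i} y_j = 0.
Imposing symmetry (y_j = y for all j) turns Σ_{j≠i} y_j into 2y, so 261.9 = 4y and y = 65.475.

65.475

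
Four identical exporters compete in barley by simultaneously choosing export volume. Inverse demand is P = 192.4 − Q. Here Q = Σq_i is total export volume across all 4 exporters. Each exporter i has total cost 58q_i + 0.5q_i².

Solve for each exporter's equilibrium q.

A representative exporter's profit is π_i = q_i(192.4 − Q) − 58q_i − 0.5q_i², with Q = q_i + Σ_{j≠i} q_j.
First-order condition: 134.4 − 3q_i − Σ_{j≠i} q_j = 0.
With identical exporters, set every q_j = q: then 134.4 − 3q − 3q = 0, i.e. q = 134.4/6 = 22.4.

22.4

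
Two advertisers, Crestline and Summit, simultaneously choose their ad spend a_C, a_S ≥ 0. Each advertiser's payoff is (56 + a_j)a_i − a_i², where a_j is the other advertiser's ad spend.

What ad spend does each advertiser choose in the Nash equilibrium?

56

Crestline's payoff is (56 + a_S)a_C − a_C².
∂π/∂a_C = 56 + a_S − 2a_C = 0, so a_C = 28 + 0.5a_S.
By symmetry a_S = a_C; substituting into the reaction function, 0.5a_C = 28 and a_C = 56.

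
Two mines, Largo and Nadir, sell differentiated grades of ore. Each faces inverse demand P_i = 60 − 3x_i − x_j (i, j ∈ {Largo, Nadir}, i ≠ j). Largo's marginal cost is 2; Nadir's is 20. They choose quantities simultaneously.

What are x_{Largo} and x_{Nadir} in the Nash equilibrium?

Mine Largo's profit: π = x_{Largo}(60 − 3x_{Largo} − x_{Nadir}) − 2x_{Largo}.
∂π/∂x_{Largo} = 58 − 6x_{Largo} − x_{Nadir} = 0 ⇒ x_{Largo} = 29/3 − (1/6)x_{Nadir}.
Similarly x_{Nadir} = 20/3 − (1/6)x_{Largo}.
Plugging x_{Nadir} into Largo's best response: x_{Largo} = 29/3 − (1/6)(20/3 − (1/6)x_{Largo}) ⇒ (35/36)x_{Largo} = 77/9, so x_{Largo} = 8.8.
Then x_{Nadir} = 20/3 − (1/6)·8.8 = 5.2.

8.8, 5.2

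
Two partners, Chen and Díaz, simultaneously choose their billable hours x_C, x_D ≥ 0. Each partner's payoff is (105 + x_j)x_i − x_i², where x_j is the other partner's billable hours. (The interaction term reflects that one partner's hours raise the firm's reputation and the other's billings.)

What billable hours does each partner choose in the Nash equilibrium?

Chen's payoff is (105 + x_D)x_C − x_C².
∂π/∂x_C = 105 + x_D − 2x_C = 0, so x_C = 52.5 + 0.5x_D.
The game is symmetric, so in equilibrium x_D = x_C: the reaction function gives 0.5x_C = 52.5, hence x_C = 105.

105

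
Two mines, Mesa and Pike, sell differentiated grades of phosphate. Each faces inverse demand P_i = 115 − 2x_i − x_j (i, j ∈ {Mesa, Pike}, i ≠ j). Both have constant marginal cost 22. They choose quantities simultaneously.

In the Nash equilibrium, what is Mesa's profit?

691.92

Mine Mesa's profit: π = x_{Mesa}(115 − 2x_{Mesa} − x_{Pike}) − 22x_{Mesa}.
∂π/∂x_{Mesa} = 93 − 4x_{Mesa} − x_{Pike} = 0 ⇒ x_{Mesa} = 23.25 − 0.25x_{Pike}.
The game is symmetric, so in equilibrium x_{Pike} = x_{Mesa}: the reaction function gives 1.25x_{Mesa} = 23.25, hence x_{Mesa} = 18.6.
P_{Mesa} = 115 − 2·18.6 − 18.6 = 59.2.
Profit = (59.2 − 22)·18.6 = 691.92.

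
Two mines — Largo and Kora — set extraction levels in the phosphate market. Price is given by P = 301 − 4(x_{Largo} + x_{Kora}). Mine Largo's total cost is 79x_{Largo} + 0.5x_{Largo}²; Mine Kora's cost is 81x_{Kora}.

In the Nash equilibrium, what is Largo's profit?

Mine Largo's profit: π = x_{Largo}(301 − 4(x_{Largo} + x_{Kora})) − 79x_{Largo} − 0.5x_{Largo}².
∂π/∂x_{Largo} = 222 − 9x_{Largo} − 4x_{Kora} = 0, so x_{Largo} = 74/3 − (4/9)x_{Kora}.
For Kora: ∂π/∂x_{Kora} = 220 − 8x_{Kora} − 4x_{Largo} = 0 ⇒ x_{Kora} = 27.5 − 0.5x_{Largo}.
Solving the two reaction functions simultaneously: (1 − (−4/9)(−0.5))x_{Largo} = 74/3 − (4/9)·27.5, so (7/9)x_{Largo} = 112/9 and x_{Largo} = 16.
Then x_{Kora} = 27.5 − 0.5·16 = 19.5.
Price P = 301 − 4·35.5 = 159.
Largo's profit: (159 − 79)·16 − 0.5(16)² = 1152.

1152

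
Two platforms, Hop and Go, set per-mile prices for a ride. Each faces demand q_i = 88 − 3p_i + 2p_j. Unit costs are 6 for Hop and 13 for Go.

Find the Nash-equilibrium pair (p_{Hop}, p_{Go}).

Hop's profit: π = (p_{Hop} − 6)(88 − 3p_{Hop} + 2p_{Go}).
∂π/∂p_{Hop} = 106 − 6p_{Hop} + 2p_{Go} = 0 ⇒ p_{Hop} = 53/3 + (1/3)p_{Go}.
Similarly p_{Go} = 127/6 + (1/3)p_{Hop}.
Substituting the second reaction function into the first: p_{Hop} = 53/3 + (1/3)(127/6 + (1/3)p_{Hop}), which gives (8/9)p_{Hop} = 445/18 ⇒ p_{Hop} = 27.8125.
Then p_{Go} = 127/6 + (1/3)·27.8125 = 30.4375.

27.8125, 30.4375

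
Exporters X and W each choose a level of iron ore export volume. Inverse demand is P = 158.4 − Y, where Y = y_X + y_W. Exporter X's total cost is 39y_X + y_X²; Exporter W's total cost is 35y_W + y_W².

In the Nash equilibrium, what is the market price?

109.84

Exporter X's profit: π = y_X(158.4 − (y_X + y_W)) − 39y_X − y_X².
∂π/∂y_X = 119.4 − 4y_X − y_W = 0, so y_X = 29.85 − 0.25y_W.
By the same steps for W: y_W = 30.85 − 0.25y_X.
Solving the two reaction functions simultaneously: (1 − (−0.25)(−0.25))y_X = 29.85 − 0.25·30.85, so 0.9375y_X = 22.1375 and y_X = 1771/75.
Then y_W = 30.85 − 0.25·(1771/75) = 1871/75.
Equilibrium price: P = 158.4 − 48.56 = 109.84.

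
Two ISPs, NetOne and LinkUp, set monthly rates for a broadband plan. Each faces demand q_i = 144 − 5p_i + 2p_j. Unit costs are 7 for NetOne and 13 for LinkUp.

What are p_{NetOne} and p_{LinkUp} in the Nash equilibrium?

23, 25.5

NetOne's profit: π = (p_{NetOne} − 7)(144 − 5p_{NetOne} + 2p_{LinkUp}).
∂π/∂p_{NetOne} = 179 − 10p_{NetOne} + 2p_{LinkUp} = 0 ⇒ p_{NetOne} = 17.9 + 0.2p_{LinkUp}.
Similarly p_{LinkUp} = 20.9 + 0.2p_{NetOne}.
Plugging p_{LinkUp} into NetOne's best response: p_{NetOne} = 17.9 + 0.2(20.9 + 0.2p_{NetOne}) ⇒ 0.96p_{NetOne} = 22.08, so p_{NetOne} = 23.
Then p_{LinkUp} = 20.9 + 0.2·23 = 25.5.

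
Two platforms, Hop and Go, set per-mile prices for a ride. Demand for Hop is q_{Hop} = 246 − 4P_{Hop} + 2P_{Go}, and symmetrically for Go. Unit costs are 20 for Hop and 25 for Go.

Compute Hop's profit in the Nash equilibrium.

Hop's profit: π = (P_{Hop} − 20)(246 − 4P_{Hop} + 2P_{Go}).
∂π/∂P_{Hop} = 326 − 8P_{Hop} + 2P_{Go} = 0 ⇒ P_{Hop} = 40.75 + 0.25P_{Go}.
Similarly P_{Go} = 43.25 + 0.25P_{Hop}.
Solving the two reaction functions simultaneously: (1 − (0.25)(0.25))P_{Hop} = 40.75 + 0.25·43.25, so 0.9375P_{Hop} = 51.5625 and P_{Hop} = 55.
Then P_{Go} = 43.25 + 0.25·55 = 57.
q_{Hop} = 246 − 4·55 + 2·57 = 140.
Profit = (55 − 20)·140 = 4900.

4900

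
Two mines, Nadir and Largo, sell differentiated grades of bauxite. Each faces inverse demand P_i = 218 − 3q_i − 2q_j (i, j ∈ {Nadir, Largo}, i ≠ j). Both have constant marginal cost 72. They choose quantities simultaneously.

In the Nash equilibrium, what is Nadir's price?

Mine Nadir's profit: π = q_{Nadir}(218 − 3q_{Nadir} − 2q_{Largo}) − 72q_{Nadir}.
∂π/∂q_{Nadir} = 146 − 6q_{Nadir} − 2q_{Largo} = 0 ⇒ q_{Nadir} = 73/3 − (1/3)q_{Largo}.
By symmetry q_{Largo} = q_{Nadir}; substituting into the reaction function, (4/3)q_{Nadir} = 73/3 and q_{Nadir} = 18.25.
P_{Nadir} = 218 − 3·18.25 − 2·18.25 = 126.75.

126.75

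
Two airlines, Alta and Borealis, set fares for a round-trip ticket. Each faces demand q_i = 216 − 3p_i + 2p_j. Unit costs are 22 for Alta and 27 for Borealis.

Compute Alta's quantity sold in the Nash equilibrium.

148.3125

Alta's profit: π = (p_{Alta} − 22)(216 − 3p_{Alta} + 2p_{Borealis}).
∂π/∂p_{Alta} = 282 − 6p_{Alta} + 2p_{Borealis} = 0 ⇒ p_{Alta} = 47 + (1/3)p_{Borealis}.
Similarly p_{Borealis} = 49.5 + (1/3)p_{Alta}.
Plugging p_{Borealis} into Alta's best response: p_{Alta} = 47 + (1/3)(49.5 + (1/3)p_{Alta}) ⇒ (8/9)p_{Alta} = 63.5, so p_{Alta} = 71.4375.
Then p_{Borealis} = 49.5 + (1/3)·71.4375 = 73.3125.
q_{Alta} = 216 − 3·71.4375 + 2·73.3125 = 148.3125.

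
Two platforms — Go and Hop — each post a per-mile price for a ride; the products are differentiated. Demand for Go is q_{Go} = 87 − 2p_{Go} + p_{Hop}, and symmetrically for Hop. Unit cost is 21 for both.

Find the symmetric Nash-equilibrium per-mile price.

Go's profit: π = (p_{Go} − 21)(87 − 2p_{Go} + p_{Hop}).
∂π/∂p_{Go} = 129 − 4p_{Go} + p_{Hop} = 0 ⇒ p_{Go} = 32.25 + 0.25p_{Hop}.
Setting p_{Go} = p_{Hop} in the reaction function: p_{Go} = 32.25 + 0.25p_{Go}, so p_{Go} = 32.25 / 0.75 = 43.

43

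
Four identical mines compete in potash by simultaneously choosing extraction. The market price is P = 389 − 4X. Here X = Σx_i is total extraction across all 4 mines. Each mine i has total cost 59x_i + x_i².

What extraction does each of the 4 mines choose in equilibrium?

15

A representative mine's profit is π_i = x_i(389 − 4X) − 59x_i − x_i², with X = x_i + Σ_{j≠i} x_j.
First-order condition: 330 − 10x_i − 4Σ_{j≠i} x_j = 0.
With identical mines, set every x_j = x: then 330 − 10x − 12x = 0, i.e. x = 330/22 = 15.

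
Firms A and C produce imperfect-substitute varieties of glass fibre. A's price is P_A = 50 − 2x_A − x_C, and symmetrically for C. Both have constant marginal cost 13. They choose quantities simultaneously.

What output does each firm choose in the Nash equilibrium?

Firm A's profit: π = x_A(50 − 2x_A − x_C) − 13x_A.
∂π/∂x_A = 37 − 4x_A − x_C = 0 ⇒ x_A = 9.25 − 0.25x_C.
By symmetry x_C = x_A; substituting into the reaction function, 1.25x_A = 9.25 and x_A = 7.4.

7.4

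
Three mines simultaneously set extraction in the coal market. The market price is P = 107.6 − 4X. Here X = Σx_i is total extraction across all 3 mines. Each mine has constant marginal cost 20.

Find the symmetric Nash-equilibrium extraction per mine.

A representative mine's profit is π_i = x_i(107.6 − 4X) − 20x_i, with X = x_i + Σ_{j≠i} x_j.
First-order condition: 87.6 − 8x_i − 4Σ_{j≠i} x_j = 0.
With identical mines, set every x_j = x: then 87.6 − 8x − 8x = 0, i.e. x = 87.6/16 = 5.475.

5.475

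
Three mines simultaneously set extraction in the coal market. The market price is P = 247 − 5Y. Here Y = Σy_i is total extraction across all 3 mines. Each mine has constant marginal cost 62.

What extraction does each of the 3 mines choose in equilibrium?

A representative mine's profit is π_i = y_i(247 − 5Y) − 62y_i, with Y = y_i + Σ_{j≠i} y_j.
First-order condition: 185 − 10y_i − 5Σ_{j≠i} y_j = 0.
Imposing symmetry (y_j = y for all j) turns Σ_{j≠i} y_j into 2y, so 185 = 20y and y = 9.25.

9.25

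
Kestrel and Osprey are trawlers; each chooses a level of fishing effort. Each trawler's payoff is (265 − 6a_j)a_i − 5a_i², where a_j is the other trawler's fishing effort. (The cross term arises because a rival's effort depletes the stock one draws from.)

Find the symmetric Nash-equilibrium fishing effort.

Kestrel's payoff is (265 − 6a_O)a_K − 5a_K².
∂π/∂a_K = 265 − 6a_O − 10a_K = 0, so a_K = 26.5 − 0.6a_O.
The game is symmetric, so in equilibrium a_O = a_K: the reaction function gives 1.6a_K = 26.5, hence a_K = 16.5625.

16.5625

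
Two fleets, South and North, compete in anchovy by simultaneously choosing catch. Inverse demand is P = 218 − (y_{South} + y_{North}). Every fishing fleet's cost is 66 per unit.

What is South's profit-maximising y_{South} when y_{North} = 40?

56

Fishing fleet South's profit: π = y_{South}(218 − (y_{South} + y_{North})) − 66y_{South}.
∂π/∂y_{South} = 152 − 2y_{South} − y_{North} = 0, so y_{South} = 76 − 0.5y_{North}.
At y_{North} = 40: y_{South} = 76 − 0.5·40 = 56.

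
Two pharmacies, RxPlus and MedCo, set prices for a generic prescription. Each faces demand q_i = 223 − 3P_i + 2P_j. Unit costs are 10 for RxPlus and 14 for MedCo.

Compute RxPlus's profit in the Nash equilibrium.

RxPlus's profit: π = (P_{RxPlus} − 10)(223 − 3P_{RxPlus} + 2P_{MedCo}).
∂π/∂P_{RxPlus} = 253 − 6P_{RxPlus} + 2P_{MedCo} = 0 ⇒ P_{RxPlus} = 253/6 + (1/3)P_{MedCo}.
Similarly P_{MedCo} = 265/6 + (1/3)P_{RxPlus}.
Plugging P_{MedCo} into RxPlus's best response: P_{RxPlus} = 253/6 + (1/3)(265/6 + (1/3)P_{RxPlus}) ⇒ (8/9)P_{RxPlus} = 512/9, so P_{RxPlus} = 64.
Then P_{MedCo} = 265/6 + (1/3)·64 = 65.5.
q_{RxPlus} = 223 − 3·64 + 2·65.5 = 162.
Profit = (64 − 10)·162 = 8748.

8748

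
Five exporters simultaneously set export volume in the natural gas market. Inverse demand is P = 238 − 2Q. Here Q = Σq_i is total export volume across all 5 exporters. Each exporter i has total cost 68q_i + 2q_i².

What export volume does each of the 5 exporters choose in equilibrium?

10.625

A representative exporter's profit is π_i = q_i(238 − 2Q) − 68q_i − 2q_i², with Q = q_i + Σ_{j≠i} q_j.
First-order condition: 170 − 8q_i − 2Σ_{j≠i} q_j = 0.
In a symmetric equilibrium every exporter chooses the same q, so Σ_{j≠i} q_j = 4q. The condition becomes 170 − 16q = 0, giving q = 170/16 = 10.625.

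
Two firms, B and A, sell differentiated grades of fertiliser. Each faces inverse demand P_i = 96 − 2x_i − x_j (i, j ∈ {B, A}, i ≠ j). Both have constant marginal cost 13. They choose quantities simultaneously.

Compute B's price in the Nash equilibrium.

46.2

Firm B's profit: π = x_B(96 − 2x_B − x_A) − 13x_B.
∂π/∂x_B = 83 − 4x_B − x_A = 0 ⇒ x_B = 20.75 − 0.25x_A.
Setting x_B = x_A in the reaction function: x_B = 20.75 − 0.25x_B, so x_B = 20.75 / 1.25 = 16.6.
P_B = 96 − 2·16.6 − 16.6 = 46.2.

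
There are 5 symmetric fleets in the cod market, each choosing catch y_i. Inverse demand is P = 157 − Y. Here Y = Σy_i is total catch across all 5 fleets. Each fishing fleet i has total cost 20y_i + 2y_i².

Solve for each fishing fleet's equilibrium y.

13.7

A representative fishing fleet's profit is π_i = y_i(157 − Y) − 20y_i − 2y_i², with Y = y_i + Σ_{j≠i} y_j.
First-order condition: 137 − 6y_i − Σ_{j≠i} y_j = 0.
In a symmetric equilibrium every fishing fleet chooses the same y, so Σ_{j≠i} y_j = 4y. The condition becomes 137 − 10y = 0, giving y = 137/10 = 13.7.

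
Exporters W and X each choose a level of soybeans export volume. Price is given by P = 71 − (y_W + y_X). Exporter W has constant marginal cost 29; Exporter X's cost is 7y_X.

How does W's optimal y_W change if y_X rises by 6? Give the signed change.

Exporter W's profit: π = y_W(71 − (y_W + y_X)) − 29y_W.
∂π/∂y_W = 42 − 2y_W − y_X = 0, so y_W = 21 − 0.5y_X.
The reaction-function slope is −0.5, so a 6-unit rise in y_X moves y_W by −0.5 × 6 = −3. W's best response falls — the actions are strategic substitutes.

-3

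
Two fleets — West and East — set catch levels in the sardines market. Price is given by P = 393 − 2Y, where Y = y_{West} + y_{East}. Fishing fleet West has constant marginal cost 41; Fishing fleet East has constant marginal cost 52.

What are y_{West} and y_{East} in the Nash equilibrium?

60.5, 55

Fishing fleet West's profit: π = y_{West}(393 − 2(y_{West} + y_{East})) − 41y_{West}.
∂π/∂y_{West} = 352 − 4y_{West} − 2y_{East} = 0, so y_{West} = 88 − 0.5y_{East}.
By the same steps for East: y_{East} = 85.25 − 0.5y_{West}.
Plugging y_{East} into West's best response: y_{West} = 88 − 0.5(85.25 − 0.5y_{West}) ⇒ 0.75y_{West} = 45.375, so y_{West} = 60.5.
Then y_{East} = 85.25 − 0.5·60.5 = 55.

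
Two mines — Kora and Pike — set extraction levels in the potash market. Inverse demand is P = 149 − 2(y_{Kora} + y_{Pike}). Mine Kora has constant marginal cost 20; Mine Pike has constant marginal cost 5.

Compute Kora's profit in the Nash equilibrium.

Mine Kora's profit: π = y_{Kora}(149 − 2(y_{Kora} + y_{Pike})) − 20y_{Kora}.
∂π/∂y_{Kora} = 129 − 4y_{Kora} − 2y_{Pike} = 0, so y_{Kora} = 32.25 − 0.5y_{Pike}.
By the same steps for Pike: y_{Pike} = 36 − 0.5y_{Kora}.
Solving the two reaction functions simultaneously: (1 − (−0.5)(−0.5))y_{Kora} = 32.25 − 0.5·36, so 0.75y_{Kora} = 14.25 and y_{Kora} = 19.
Then y_{Pike} = 36 − 0.5·19 = 26.5.
Price P = 149 − 2·45.5 = 58.
Kora's profit: (58 − 20)·19 = 722.

722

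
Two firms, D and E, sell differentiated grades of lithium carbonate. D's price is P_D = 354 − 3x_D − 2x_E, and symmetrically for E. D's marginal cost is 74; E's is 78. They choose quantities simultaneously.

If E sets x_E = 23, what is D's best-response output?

39

Firm D's profit: π = x_D(354 − 3x_D − 2x_E) − 74x_D.
∂π/∂x_D = 280 − 6x_D − 2x_E = 0 ⇒ x_D = 140/3 − (1/3)x_E.
At x_E = 23: x_D = 140/3 − (1/3)·23 = 39.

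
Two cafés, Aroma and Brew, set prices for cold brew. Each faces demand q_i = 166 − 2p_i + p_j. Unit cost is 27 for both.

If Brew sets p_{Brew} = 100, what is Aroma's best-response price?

Aroma's profit: π = (p_{Aroma} − 27)(166 − 2p_{Aroma} + p_{Brew}).
∂π/∂p_{Aroma} = 220 − 4p_{Aroma} + p_{Brew} = 0 ⇒ p_{Aroma} = 55 + 0.25p_{Brew}.
At p_{Brew} = 100: p_{Aroma} = 55 + 0.25·100 = 80.

80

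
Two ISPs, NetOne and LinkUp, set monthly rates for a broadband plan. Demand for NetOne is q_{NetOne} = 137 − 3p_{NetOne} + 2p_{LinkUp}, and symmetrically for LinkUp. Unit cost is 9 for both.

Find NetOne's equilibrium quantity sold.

96

NetOne's profit: π = (p_{NetOne} − 9)(137 − 3p_{NetOne} + 2p_{LinkUp}).
∂π/∂p_{NetOne} = 164 − 6p_{NetOne} + 2p_{LinkUp} = 0 ⇒ p_{NetOne} = 82/3 + (1/3)p_{LinkUp}.
The game is symmetric, so in equilibrium p_{LinkUp} = p_{NetOne}: the reaction function gives (2/3)p_{NetOne} = 82/3, hence p_{NetOne} = 41.
q_{NetOne} = 137 − 3·41 + 2·41 = 96.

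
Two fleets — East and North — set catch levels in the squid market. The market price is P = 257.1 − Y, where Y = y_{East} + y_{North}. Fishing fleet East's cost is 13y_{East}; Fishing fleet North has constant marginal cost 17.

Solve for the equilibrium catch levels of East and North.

82.7, 78.7

Fishing fleet East's profit: π = y_{East}(257.1 − (y_{East} + y_{North})) − 13y_{East}.
∂π/∂y_{East} = 244.1 − 2y_{East} − y_{North} = 0, so y_{East} = 122.05 − 0.5y_{North}.
By the same steps for North: y_{North} = 120.05 − 0.5y_{East}.
Solving the two reaction functions simultaneously: (1 − (−0.5)(−0.5))y_{East} = 122.05 − 0.5·120.05, so 0.75y_{East} = 62.025 and y_{East} = 82.7.
Then y_{North} = 120.05 − 0.5·82.7 = 78.7.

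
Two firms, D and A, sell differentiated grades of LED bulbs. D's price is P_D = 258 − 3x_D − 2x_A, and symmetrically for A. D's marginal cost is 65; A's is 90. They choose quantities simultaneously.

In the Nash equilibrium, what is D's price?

142.0625

Firm D's profit: π = x_D(258 − 3x_D − 2x_A) − 65x_D.
∂π/∂x_D = 193 − 6x_D − 2x_A = 0 ⇒ x_D = 193/6 − (1/3)x_A.
Similarly x_A = 28 − (1/3)x_D.
Substituting the second reaction function into the first: x_D = 193/6 − (1/3)(28 − (1/3)x_D), which gives (8/9)x_D = 137/6 ⇒ x_D = 25.6875.
Then x_A = 28 − (1/3)·25.6875 = 19.4375.
P_D = 258 − 3·25.6875 − 2·19.4375 = 142.0625.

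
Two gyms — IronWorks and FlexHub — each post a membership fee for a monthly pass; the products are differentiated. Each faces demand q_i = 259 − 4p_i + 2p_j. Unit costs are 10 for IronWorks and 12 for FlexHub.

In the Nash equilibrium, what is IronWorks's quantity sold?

160.4

IronWorks's profit: π = (p_{IronWorks} − 10)(259 − 4p_{IronWorks} + 2p_{FlexHub}).
∂π/∂p_{IronWorks} = 299 − 8p_{IronWorks} + 2p_{FlexHub} = 0 ⇒ p_{IronWorks} = 37.375 + 0.25p_{FlexHub}.
Similarly p_{FlexHub} = 38.375 + 0.25p_{IronWorks}.
Solving the two reaction functions simultaneously: (1 − (0.25)(0.25))p_{IronWorks} = 37.375 + 0.25·38.375, so 0.9375p_{IronWorks} = 1503/32 and p_{IronWorks} = 50.1.
Then p_{FlexHub} = 38.375 + 0.25·50.1 = 50.9.
q_{IronWorks} = 259 − 4·50.1 + 2·50.9 = 160.4.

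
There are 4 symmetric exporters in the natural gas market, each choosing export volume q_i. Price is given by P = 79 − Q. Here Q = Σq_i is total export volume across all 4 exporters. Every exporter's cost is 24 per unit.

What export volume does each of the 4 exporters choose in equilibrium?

A representative exporter's profit is π_i = q_i(79 − Q) − 24q_i, with Q = q_i + Σ_{j≠i} q_j.
First-order condition: 55 − 2q_i − Σ_{j≠i} q_j = 0.
Imposing symmetry (q_j = q for all j) turns Σ_{j≠i} q_j into 3q, so 55 = 5q and q = 11.

11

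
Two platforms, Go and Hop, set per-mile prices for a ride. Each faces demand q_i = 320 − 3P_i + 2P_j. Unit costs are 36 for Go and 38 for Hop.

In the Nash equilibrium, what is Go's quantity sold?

214.125

Go's profit: π = (P_{Go} − 36)(320 − 3P_{Go} + 2P_{Hop}).
∂π/∂P_{Go} = 428 − 6P_{Go} + 2P_{Hop} = 0 ⇒ P_{Go} = 214/3 + (1/3)P_{Hop}.
Similarly P_{Hop} = 217/3 + (1/3)P_{Go}.
Plugging P_{Hop} into Go's best response: P_{Go} = 214/3 + (1/3)(217/3 + (1/3)P_{Go}) ⇒ (8/9)P_{Go} = 859/9, so P_{Go} = 107.375.
Then P_{Hop} = 217/3 + (1/3)·107.375 = 108.125.
q_{Go} = 320 − 3·107.375 + 2·108.125 = 214.125.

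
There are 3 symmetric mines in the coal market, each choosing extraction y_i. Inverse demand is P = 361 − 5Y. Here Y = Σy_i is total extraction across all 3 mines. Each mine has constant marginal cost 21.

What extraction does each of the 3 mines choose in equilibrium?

17

A representative mine's profit is π_i = y_i(361 − 5Y) − 21y_i, with Y = y_i + Σ_{j≠i} y_j.
First-order condition: 340 − 10y_i − 5Σ_{j≠i} y_j = 0.
With identical mines, set every y_j = y: then 340 − 10y − 10y = 0, i.e. y = 340/20 = 17.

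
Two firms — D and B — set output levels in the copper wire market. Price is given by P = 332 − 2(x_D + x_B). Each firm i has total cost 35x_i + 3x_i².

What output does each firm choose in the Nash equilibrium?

Firm D's profit: π = x_D(332 − 2(x_D + x_B)) − 35x_D − 3x_D².
∂π/∂x_D = 297 − 10x_D − 2x_B = 0, so x_D = 29.7 − 0.2x_B.
The game is symmetric, so in equilibrium x_B = x_D: the reaction function gives 1.2x_D = 29.7, hence x_D = 24.75.

24.75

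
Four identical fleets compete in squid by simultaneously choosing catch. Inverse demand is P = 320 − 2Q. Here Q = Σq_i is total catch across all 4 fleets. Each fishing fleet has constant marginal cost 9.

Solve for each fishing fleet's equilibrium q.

31.1

A representative fishing fleet's profit is π_i = q_i(320 − 2Q) − 9q_i, with Q = q_i + Σ_{j≠i} q_j.
First-order condition: 311 − 4q_i − 2Σ_{j≠i} q_j = 0.
In a symmetric equilibrium every fishing fleet chooses the same q, so Σ_{j≠i} q_j = 3q. The condition becomes 311 − 10q = 0, giving q = 311/10 = 31.1.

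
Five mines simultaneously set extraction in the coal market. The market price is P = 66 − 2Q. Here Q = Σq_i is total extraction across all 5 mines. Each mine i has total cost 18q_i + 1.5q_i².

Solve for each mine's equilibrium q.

3.2

A representative mine's profit is π_i = q_i(66 − 2Q) − 18q_i − 1.5q_i², with Q = q_i + Σ_{j≠i} q_j.
First-order condition: 48 − 7q_i − 2Σ_{j≠i} q_j = 0.
In a symmetric equilibrium every mine chooses the same q, so Σ_{j≠i} q_j = 4q. The condition becomes 48 − 15q = 0, giving q = 48/15 = 3.2.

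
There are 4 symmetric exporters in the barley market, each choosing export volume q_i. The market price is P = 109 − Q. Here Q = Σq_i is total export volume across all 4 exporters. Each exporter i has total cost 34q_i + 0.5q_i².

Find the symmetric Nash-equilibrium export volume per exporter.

A representative exporter's profit is π_i = q_i(109 − Q) − 34q_i − 0.5q_i², with Q = q_i + Σ_{j≠i} q_j.
First-order condition: 75 − 3q_i − Σ_{j≠i} q_j = 0.
In a symmetric equilibrium every exporter chooses the same q, so Σ_{j≠i} q_j = 3q. The condition becomes 75 − 6q = 0, giving q = 75/6 = 12.5.

12.5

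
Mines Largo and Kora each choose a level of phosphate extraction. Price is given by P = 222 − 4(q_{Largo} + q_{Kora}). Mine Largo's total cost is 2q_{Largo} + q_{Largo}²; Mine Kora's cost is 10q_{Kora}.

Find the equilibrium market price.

Mine Largo's profit: π = q_{Largo}(222 − 4(q_{Largo} + q_{Kora})) − 2q_{Largo} − q_{Largo}².
∂π/∂q_{Largo} = 220 − 10q_{Largo} − 4q_{Kora} = 0, so q_{Largo} = 22 − 0.4q_{Kora}.
For Kora: ∂π/∂q_{Kora} = 212 − 8q_{Kora} − 4q_{Largo} = 0 ⇒ q_{Kora} = 26.5 − 0.5q_{Largo}.
Substituting the second reaction function into the first: q_{Largo} = 22 − 0.4(26.5 − 0.5q_{Largo}), which gives 0.8q_{Largo} = 11.4 ⇒ q_{Largo} = 14.25.
Then q_{Kora} = 26.5 − 0.5·14.25 = 19.375.
Equilibrium price: P = 222 − 4·33.625 = 87.5.

87.5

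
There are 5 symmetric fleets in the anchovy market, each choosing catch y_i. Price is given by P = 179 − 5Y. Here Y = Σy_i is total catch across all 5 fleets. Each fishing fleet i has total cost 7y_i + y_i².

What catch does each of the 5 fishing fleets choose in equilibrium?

5.375

A representative fishing fleet's profit is π_i = y_i(179 − 5Y) − 7y_i − y_i², with Y = y_i + Σ_{j≠i} y_j.
First-order condition: 172 − 12y_i − 5Σ_{j≠i} y_j = 0.
Imposing symmetry (y_j = y for all j) turns Σ_{j≠i} y_j into 4y, so 172 = 32y and y = 5.375.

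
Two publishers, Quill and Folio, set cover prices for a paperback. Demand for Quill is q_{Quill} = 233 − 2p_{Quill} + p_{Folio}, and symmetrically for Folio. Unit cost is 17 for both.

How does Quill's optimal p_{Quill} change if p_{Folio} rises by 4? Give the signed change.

1

Quill's profit: π = (p_{Quill} − 17)(233 − 2p_{Quill} + p_{Folio}).
∂π/∂p_{Quill} = 267 − 4p_{Quill} + p_{Folio} = 0 ⇒ p_{Quill} = 66.75 + 0.25p_{Folio}.
The reaction-function slope is 0.25, so a 4-unit rise in p_{Folio} moves p_{Quill} by 0.25 × 4 = 1. Quill's best response rises — the actions are strategic complements.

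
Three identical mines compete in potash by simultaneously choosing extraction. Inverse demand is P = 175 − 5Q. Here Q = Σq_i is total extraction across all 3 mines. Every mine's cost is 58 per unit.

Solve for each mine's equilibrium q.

A representative mine's profit is π_i = q_i(175 − 5Q) − 58q_i, with Q = q_i + Σ_{j≠i} q_j.
First-order condition: 117 − 10q_i − 5Σ_{j≠i} q_j = 0.
In a symmetric equilibrium every mine chooses the same q, so Σ_{j≠i} q_j = 2q. The condition becomes 117 − 20q = 0, giving q = 117/20 = 5.85.

5.85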